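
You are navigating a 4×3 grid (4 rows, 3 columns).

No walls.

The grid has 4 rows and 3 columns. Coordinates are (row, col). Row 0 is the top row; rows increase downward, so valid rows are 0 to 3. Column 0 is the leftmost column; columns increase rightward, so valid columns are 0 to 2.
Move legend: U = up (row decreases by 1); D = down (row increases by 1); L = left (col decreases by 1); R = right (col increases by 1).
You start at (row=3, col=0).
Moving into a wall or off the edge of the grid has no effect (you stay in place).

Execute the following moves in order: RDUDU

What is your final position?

Start: (row=3, col=0)
  R (right): (row=3, col=0) -> (row=3, col=1)
  D (down): blocked, stay at (row=3, col=1)
  U (up): (row=3, col=1) -> (row=2, col=1)
  D (down): (row=2, col=1) -> (row=3, col=1)
  U (up): (row=3, col=1) -> (row=2, col=1)
Final: (row=2, col=1)

Answer: Final position: (row=2, col=1)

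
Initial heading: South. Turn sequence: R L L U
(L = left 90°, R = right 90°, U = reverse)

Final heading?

Start: South
  R (right (90° clockwise)) -> West
  L (left (90° counter-clockwise)) -> South
  L (left (90° counter-clockwise)) -> East
  U (U-turn (180°)) -> West
Final: West

Answer: Final heading: West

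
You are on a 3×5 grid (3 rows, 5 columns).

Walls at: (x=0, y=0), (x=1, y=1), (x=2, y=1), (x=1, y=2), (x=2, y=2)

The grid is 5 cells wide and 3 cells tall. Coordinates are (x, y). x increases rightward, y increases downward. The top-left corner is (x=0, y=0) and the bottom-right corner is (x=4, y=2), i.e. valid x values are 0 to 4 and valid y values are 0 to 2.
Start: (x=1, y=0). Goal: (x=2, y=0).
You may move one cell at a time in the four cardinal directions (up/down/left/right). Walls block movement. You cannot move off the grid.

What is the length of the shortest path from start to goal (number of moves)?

BFS from (x=1, y=0) until reaching (x=2, y=0):
  Distance 0: (x=1, y=0)
  Distance 1: (x=2, y=0)  <- goal reached here
One shortest path (1 moves): (x=1, y=0) -> (x=2, y=0)

Answer: Shortest path length: 1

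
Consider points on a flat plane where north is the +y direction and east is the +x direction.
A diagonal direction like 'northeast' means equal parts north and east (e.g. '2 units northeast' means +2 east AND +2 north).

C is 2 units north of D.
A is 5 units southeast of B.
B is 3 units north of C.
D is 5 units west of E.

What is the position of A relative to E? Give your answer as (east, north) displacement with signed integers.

Answer: A is at (east=0, north=0) relative to E.

Derivation:
Place E at the origin (east=0, north=0).
  D is 5 units west of E: delta (east=-5, north=+0); D at (east=-5, north=0).
  C is 2 units north of D: delta (east=+0, north=+2); C at (east=-5, north=2).
  B is 3 units north of C: delta (east=+0, north=+3); B at (east=-5, north=5).
  A is 5 units southeast of B: delta (east=+5, north=-5); A at (east=0, north=0).
Therefore A relative to E: (east=0, north=0).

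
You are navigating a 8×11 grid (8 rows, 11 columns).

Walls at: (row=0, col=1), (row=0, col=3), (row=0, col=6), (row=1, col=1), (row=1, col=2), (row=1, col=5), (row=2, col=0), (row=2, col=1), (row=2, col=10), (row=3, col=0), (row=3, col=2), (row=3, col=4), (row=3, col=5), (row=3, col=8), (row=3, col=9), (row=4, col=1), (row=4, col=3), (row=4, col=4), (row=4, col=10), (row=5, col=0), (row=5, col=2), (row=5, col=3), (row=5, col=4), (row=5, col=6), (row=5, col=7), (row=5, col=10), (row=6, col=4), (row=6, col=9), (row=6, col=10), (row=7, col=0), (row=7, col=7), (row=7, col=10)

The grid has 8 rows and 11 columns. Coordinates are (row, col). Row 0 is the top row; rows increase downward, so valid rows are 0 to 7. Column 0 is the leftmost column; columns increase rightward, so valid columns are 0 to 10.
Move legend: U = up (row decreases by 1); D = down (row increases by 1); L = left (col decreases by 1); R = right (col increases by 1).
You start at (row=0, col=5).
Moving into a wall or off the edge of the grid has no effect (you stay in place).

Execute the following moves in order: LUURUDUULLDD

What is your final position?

Answer: Final position: (row=2, col=4)

Derivation:
Start: (row=0, col=5)
  L (left): (row=0, col=5) -> (row=0, col=4)
  U (up): blocked, stay at (row=0, col=4)
  U (up): blocked, stay at (row=0, col=4)
  R (right): (row=0, col=4) -> (row=0, col=5)
  U (up): blocked, stay at (row=0, col=5)
  D (down): blocked, stay at (row=0, col=5)
  U (up): blocked, stay at (row=0, col=5)
  U (up): blocked, stay at (row=0, col=5)
  L (left): (row=0, col=5) -> (row=0, col=4)
  L (left): blocked, stay at (row=0, col=4)
  D (down): (row=0, col=4) -> (row=1, col=4)
  D (down): (row=1, col=4) -> (row=2, col=4)
Final: (row=2, col=4)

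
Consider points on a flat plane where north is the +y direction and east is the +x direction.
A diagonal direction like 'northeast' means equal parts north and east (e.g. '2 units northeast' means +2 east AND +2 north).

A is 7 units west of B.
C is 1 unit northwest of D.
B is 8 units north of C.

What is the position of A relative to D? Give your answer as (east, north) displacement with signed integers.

Place D at the origin (east=0, north=0).
  C is 1 unit northwest of D: delta (east=-1, north=+1); C at (east=-1, north=1).
  B is 8 units north of C: delta (east=+0, north=+8); B at (east=-1, north=9).
  A is 7 units west of B: delta (east=-7, north=+0); A at (east=-8, north=9).
Therefore A relative to D: (east=-8, north=9).

Answer: A is at (east=-8, north=9) relative to D.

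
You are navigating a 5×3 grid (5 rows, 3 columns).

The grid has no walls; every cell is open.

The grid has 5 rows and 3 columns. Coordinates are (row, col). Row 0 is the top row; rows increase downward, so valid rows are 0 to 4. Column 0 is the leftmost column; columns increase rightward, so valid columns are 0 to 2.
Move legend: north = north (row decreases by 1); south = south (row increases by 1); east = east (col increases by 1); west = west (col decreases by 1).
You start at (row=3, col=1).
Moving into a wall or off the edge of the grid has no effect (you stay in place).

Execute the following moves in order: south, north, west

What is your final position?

Answer: Final position: (row=3, col=0)

Derivation:
Start: (row=3, col=1)
  south (south): (row=3, col=1) -> (row=4, col=1)
  north (north): (row=4, col=1) -> (row=3, col=1)
  west (west): (row=3, col=1) -> (row=3, col=0)
Final: (row=3, col=0)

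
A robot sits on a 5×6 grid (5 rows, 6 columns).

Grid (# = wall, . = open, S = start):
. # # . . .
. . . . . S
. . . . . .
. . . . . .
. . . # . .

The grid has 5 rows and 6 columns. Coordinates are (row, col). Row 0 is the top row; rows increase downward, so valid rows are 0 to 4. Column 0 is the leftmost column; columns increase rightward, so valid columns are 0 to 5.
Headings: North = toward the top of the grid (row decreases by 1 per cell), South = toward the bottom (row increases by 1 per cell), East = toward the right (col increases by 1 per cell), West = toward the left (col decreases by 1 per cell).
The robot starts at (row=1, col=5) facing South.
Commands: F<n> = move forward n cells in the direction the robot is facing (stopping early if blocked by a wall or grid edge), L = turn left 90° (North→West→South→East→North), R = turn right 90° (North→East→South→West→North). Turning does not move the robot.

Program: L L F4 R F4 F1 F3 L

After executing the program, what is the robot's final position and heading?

Start: (row=1, col=5), facing South
  L: turn left, now facing East
  L: turn left, now facing North
  F4: move forward 1/4 (blocked), now at (row=0, col=5)
  R: turn right, now facing East
  F4: move forward 0/4 (blocked), now at (row=0, col=5)
  F1: move forward 0/1 (blocked), now at (row=0, col=5)
  F3: move forward 0/3 (blocked), now at (row=0, col=5)
  L: turn left, now facing North
Final: (row=0, col=5), facing North

Answer: Final position: (row=0, col=5), facing North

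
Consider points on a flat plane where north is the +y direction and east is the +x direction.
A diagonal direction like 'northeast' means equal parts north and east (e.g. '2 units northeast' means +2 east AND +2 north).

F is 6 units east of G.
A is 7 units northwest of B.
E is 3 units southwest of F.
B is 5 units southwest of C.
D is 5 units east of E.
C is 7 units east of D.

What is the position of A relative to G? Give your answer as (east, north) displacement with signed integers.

Answer: A is at (east=3, north=-1) relative to G.

Derivation:
Place G at the origin (east=0, north=0).
  F is 6 units east of G: delta (east=+6, north=+0); F at (east=6, north=0).
  E is 3 units southwest of F: delta (east=-3, north=-3); E at (east=3, north=-3).
  D is 5 units east of E: delta (east=+5, north=+0); D at (east=8, north=-3).
  C is 7 units east of D: delta (east=+7, north=+0); C at (east=15, north=-3).
  B is 5 units southwest of C: delta (east=-5, north=-5); B at (east=10, north=-8).
  A is 7 units northwest of B: delta (east=-7, north=+7); A at (east=3, north=-1).
Therefore A relative to G: (east=3, north=-1).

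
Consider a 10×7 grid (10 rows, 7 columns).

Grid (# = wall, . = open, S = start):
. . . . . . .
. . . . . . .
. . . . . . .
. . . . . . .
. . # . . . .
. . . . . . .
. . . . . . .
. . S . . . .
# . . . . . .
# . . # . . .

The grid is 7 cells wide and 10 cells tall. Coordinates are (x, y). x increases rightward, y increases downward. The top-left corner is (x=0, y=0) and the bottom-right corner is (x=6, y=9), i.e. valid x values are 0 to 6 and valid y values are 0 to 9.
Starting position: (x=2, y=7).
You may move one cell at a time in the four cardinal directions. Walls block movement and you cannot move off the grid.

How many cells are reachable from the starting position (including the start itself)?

Answer: Reachable cells: 66

Derivation:
BFS flood-fill from (x=2, y=7):
  Distance 0: (x=2, y=7)
  Distance 1: (x=2, y=6), (x=1, y=7), (x=3, y=7), (x=2, y=8)
  Distance 2: (x=2, y=5), (x=1, y=6), (x=3, y=6), (x=0, y=7), (x=4, y=7), (x=1, y=8), (x=3, y=8), (x=2, y=9)
  Distance 3: (x=1, y=5), (x=3, y=5), (x=0, y=6), (x=4, y=6), (x=5, y=7), (x=4, y=8), (x=1, y=9)
  Distance 4: (x=1, y=4), (x=3, y=4), (x=0, y=5), (x=4, y=5), (x=5, y=6), (x=6, y=7), (x=5, y=8), (x=4, y=9)
  Distance 5: (x=1, y=3), (x=3, y=3), (x=0, y=4), (x=4, y=4), (x=5, y=5), (x=6, y=6), (x=6, y=8), (x=5, y=9)
  Distance 6: (x=1, y=2), (x=3, y=2), (x=0, y=3), (x=2, y=3), (x=4, y=3), (x=5, y=4), (x=6, y=5), (x=6, y=9)
  Distance 7: (x=1, y=1), (x=3, y=1), (x=0, y=2), (x=2, y=2), (x=4, y=2), (x=5, y=3), (x=6, y=4)
  Distance 8: (x=1, y=0), (x=3, y=0), (x=0, y=1), (x=2, y=1), (x=4, y=1), (x=5, y=2), (x=6, y=3)
  Distance 9: (x=0, y=0), (x=2, y=0), (x=4, y=0), (x=5, y=1), (x=6, y=2)
  Distance 10: (x=5, y=0), (x=6, y=1)
  Distance 11: (x=6, y=0)
Total reachable: 66 (grid has 66 open cells total)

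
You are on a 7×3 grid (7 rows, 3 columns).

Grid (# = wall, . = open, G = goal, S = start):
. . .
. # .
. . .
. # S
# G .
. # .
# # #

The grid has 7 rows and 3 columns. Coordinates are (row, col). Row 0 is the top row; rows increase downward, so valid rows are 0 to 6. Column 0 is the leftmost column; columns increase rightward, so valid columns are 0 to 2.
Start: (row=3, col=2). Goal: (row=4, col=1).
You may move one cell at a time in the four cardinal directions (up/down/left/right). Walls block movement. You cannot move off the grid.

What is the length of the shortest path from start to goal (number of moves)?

Answer: Shortest path length: 2

Derivation:
BFS from (row=3, col=2) until reaching (row=4, col=1):
  Distance 0: (row=3, col=2)
  Distance 1: (row=2, col=2), (row=4, col=2)
  Distance 2: (row=1, col=2), (row=2, col=1), (row=4, col=1), (row=5, col=2)  <- goal reached here
One shortest path (2 moves): (row=3, col=2) -> (row=4, col=2) -> (row=4, col=1)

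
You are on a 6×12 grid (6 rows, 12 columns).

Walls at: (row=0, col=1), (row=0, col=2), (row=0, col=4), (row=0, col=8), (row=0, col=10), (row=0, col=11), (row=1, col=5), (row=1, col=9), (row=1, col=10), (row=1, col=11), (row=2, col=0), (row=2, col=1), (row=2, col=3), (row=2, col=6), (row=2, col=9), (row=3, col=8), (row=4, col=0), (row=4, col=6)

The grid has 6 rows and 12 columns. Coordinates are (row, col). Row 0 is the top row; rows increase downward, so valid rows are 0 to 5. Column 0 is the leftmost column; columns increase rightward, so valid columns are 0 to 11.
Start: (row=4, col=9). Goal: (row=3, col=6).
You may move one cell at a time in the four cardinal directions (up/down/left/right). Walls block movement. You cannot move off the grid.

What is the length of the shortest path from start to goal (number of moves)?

BFS from (row=4, col=9) until reaching (row=3, col=6):
  Distance 0: (row=4, col=9)
  Distance 1: (row=3, col=9), (row=4, col=8), (row=4, col=10), (row=5, col=9)
  Distance 2: (row=3, col=10), (row=4, col=7), (row=4, col=11), (row=5, col=8), (row=5, col=10)
  Distance 3: (row=2, col=10), (row=3, col=7), (row=3, col=11), (row=5, col=7), (row=5, col=11)
  Distance 4: (row=2, col=7), (row=2, col=11), (row=3, col=6), (row=5, col=6)  <- goal reached here
One shortest path (4 moves): (row=4, col=9) -> (row=4, col=8) -> (row=4, col=7) -> (row=3, col=7) -> (row=3, col=6)

Answer: Shortest path length: 4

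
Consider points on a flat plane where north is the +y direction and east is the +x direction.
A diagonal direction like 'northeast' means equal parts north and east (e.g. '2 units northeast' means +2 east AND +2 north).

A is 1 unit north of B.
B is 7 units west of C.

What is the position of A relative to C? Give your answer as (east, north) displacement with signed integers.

Answer: A is at (east=-7, north=1) relative to C.

Derivation:
Place C at the origin (east=0, north=0).
  B is 7 units west of C: delta (east=-7, north=+0); B at (east=-7, north=0).
  A is 1 unit north of B: delta (east=+0, north=+1); A at (east=-7, north=1).
Therefore A relative to C: (east=-7, north=1).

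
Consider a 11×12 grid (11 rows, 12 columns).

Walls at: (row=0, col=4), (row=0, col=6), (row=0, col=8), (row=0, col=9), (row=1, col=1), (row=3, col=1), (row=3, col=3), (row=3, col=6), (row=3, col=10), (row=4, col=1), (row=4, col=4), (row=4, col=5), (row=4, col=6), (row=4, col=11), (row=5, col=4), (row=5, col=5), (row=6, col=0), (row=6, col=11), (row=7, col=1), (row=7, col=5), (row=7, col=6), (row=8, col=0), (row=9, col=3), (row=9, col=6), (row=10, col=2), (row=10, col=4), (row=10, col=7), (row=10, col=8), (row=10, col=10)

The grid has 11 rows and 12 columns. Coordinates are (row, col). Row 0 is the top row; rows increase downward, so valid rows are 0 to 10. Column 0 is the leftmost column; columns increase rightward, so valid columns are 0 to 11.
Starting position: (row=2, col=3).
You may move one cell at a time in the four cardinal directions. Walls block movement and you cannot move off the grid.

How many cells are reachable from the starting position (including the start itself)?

BFS flood-fill from (row=2, col=3):
  Distance 0: (row=2, col=3)
  Distance 1: (row=1, col=3), (row=2, col=2), (row=2, col=4)
  Distance 2: (row=0, col=3), (row=1, col=2), (row=1, col=4), (row=2, col=1), (row=2, col=5), (row=3, col=2), (row=3, col=4)
  Distance 3: (row=0, col=2), (row=1, col=5), (row=2, col=0), (row=2, col=6), (row=3, col=5), (row=4, col=2)
  Distance 4: (row=0, col=1), (row=0, col=5), (row=1, col=0), (row=1, col=6), (row=2, col=7), (row=3, col=0), (row=4, col=3), (row=5, col=2)
  Distance 5: (row=0, col=0), (row=1, col=7), (row=2, col=8), (row=3, col=7), (row=4, col=0), (row=5, col=1), (row=5, col=3), (row=6, col=2)
  Distance 6: (row=0, col=7), (row=1, col=8), (row=2, col=9), (row=3, col=8), (row=4, col=7), (row=5, col=0), (row=6, col=1), (row=6, col=3), (row=7, col=2)
  Distance 7: (row=1, col=9), (row=2, col=10), (row=3, col=9), (row=4, col=8), (row=5, col=7), (row=6, col=4), (row=7, col=3), (row=8, col=2)
  Distance 8: (row=1, col=10), (row=2, col=11), (row=4, col=9), (row=5, col=6), (row=5, col=8), (row=6, col=5), (row=6, col=7), (row=7, col=4), (row=8, col=1), (row=8, col=3), (row=9, col=2)
  Distance 9: (row=0, col=10), (row=1, col=11), (row=3, col=11), (row=4, col=10), (row=5, col=9), (row=6, col=6), (row=6, col=8), (row=7, col=7), (row=8, col=4), (row=9, col=1)
  Distance 10: (row=0, col=11), (row=5, col=10), (row=6, col=9), (row=7, col=8), (row=8, col=5), (row=8, col=7), (row=9, col=0), (row=9, col=4), (row=10, col=1)
  Distance 11: (row=5, col=11), (row=6, col=10), (row=7, col=9), (row=8, col=6), (row=8, col=8), (row=9, col=5), (row=9, col=7), (row=10, col=0)
  Distance 12: (row=7, col=10), (row=8, col=9), (row=9, col=8), (row=10, col=5)
  Distance 13: (row=7, col=11), (row=8, col=10), (row=9, col=9), (row=10, col=6)
  Distance 14: (row=8, col=11), (row=9, col=10), (row=10, col=9)
  Distance 15: (row=9, col=11)
  Distance 16: (row=10, col=11)
Total reachable: 101 (grid has 103 open cells total)

Answer: Reachable cells: 101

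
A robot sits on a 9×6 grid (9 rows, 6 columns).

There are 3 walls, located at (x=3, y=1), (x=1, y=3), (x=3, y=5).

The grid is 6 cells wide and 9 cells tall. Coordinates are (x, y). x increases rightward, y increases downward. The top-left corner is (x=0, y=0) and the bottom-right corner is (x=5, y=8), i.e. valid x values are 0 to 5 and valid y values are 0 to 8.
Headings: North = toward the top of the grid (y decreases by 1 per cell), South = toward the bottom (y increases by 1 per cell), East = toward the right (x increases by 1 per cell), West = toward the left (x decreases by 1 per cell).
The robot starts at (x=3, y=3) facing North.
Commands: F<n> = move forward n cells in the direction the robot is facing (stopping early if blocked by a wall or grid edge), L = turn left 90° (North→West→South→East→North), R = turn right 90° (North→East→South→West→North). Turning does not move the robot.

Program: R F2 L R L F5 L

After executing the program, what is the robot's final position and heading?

Start: (x=3, y=3), facing North
  R: turn right, now facing East
  F2: move forward 2, now at (x=5, y=3)
  L: turn left, now facing North
  R: turn right, now facing East
  L: turn left, now facing North
  F5: move forward 3/5 (blocked), now at (x=5, y=0)
  L: turn left, now facing West
Final: (x=5, y=0), facing West

Answer: Final position: (x=5, y=0), facing West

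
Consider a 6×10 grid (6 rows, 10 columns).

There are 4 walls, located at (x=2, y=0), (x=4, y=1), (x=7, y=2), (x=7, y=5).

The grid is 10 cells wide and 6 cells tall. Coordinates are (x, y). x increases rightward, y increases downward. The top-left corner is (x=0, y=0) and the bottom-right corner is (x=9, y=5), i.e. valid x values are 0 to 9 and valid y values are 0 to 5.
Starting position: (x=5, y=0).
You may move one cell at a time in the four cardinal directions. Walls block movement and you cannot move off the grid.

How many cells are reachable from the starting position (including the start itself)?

BFS flood-fill from (x=5, y=0):
  Distance 0: (x=5, y=0)
  Distance 1: (x=4, y=0), (x=6, y=0), (x=5, y=1)
  Distance 2: (x=3, y=0), (x=7, y=0), (x=6, y=1), (x=5, y=2)
  Distance 3: (x=8, y=0), (x=3, y=1), (x=7, y=1), (x=4, y=2), (x=6, y=2), (x=5, y=3)
  Distance 4: (x=9, y=0), (x=2, y=1), (x=8, y=1), (x=3, y=2), (x=4, y=3), (x=6, y=3), (x=5, y=4)
  Distance 5: (x=1, y=1), (x=9, y=1), (x=2, y=2), (x=8, y=2), (x=3, y=3), (x=7, y=3), (x=4, y=4), (x=6, y=4), (x=5, y=5)
  Distance 6: (x=1, y=0), (x=0, y=1), (x=1, y=2), (x=9, y=2), (x=2, y=3), (x=8, y=3), (x=3, y=4), (x=7, y=4), (x=4, y=5), (x=6, y=5)
  Distance 7: (x=0, y=0), (x=0, y=2), (x=1, y=3), (x=9, y=3), (x=2, y=4), (x=8, y=4), (x=3, y=5)
  Distance 8: (x=0, y=3), (x=1, y=4), (x=9, y=4), (x=2, y=5), (x=8, y=5)
  Distance 9: (x=0, y=4), (x=1, y=5), (x=9, y=5)
  Distance 10: (x=0, y=5)
Total reachable: 56 (grid has 56 open cells total)

Answer: Reachable cells: 56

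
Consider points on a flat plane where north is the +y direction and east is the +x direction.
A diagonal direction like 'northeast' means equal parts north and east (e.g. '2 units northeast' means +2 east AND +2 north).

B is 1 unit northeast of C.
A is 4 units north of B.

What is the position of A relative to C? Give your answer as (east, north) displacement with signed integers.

Answer: A is at (east=1, north=5) relative to C.

Derivation:
Place C at the origin (east=0, north=0).
  B is 1 unit northeast of C: delta (east=+1, north=+1); B at (east=1, north=1).
  A is 4 units north of B: delta (east=+0, north=+4); A at (east=1, north=5).
Therefore A relative to C: (east=1, north=5).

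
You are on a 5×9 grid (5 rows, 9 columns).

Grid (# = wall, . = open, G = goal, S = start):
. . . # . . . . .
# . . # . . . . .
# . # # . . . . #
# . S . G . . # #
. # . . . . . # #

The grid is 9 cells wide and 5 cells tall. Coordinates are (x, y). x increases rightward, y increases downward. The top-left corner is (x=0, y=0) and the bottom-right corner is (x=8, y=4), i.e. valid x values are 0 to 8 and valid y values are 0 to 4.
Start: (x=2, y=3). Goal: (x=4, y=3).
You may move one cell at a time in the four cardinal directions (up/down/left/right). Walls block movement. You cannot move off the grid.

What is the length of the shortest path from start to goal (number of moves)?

BFS from (x=2, y=3) until reaching (x=4, y=3):
  Distance 0: (x=2, y=3)
  Distance 1: (x=1, y=3), (x=3, y=3), (x=2, y=4)
  Distance 2: (x=1, y=2), (x=4, y=3), (x=3, y=4)  <- goal reached here
One shortest path (2 moves): (x=2, y=3) -> (x=3, y=3) -> (x=4, y=3)

Answer: Shortest path length: 2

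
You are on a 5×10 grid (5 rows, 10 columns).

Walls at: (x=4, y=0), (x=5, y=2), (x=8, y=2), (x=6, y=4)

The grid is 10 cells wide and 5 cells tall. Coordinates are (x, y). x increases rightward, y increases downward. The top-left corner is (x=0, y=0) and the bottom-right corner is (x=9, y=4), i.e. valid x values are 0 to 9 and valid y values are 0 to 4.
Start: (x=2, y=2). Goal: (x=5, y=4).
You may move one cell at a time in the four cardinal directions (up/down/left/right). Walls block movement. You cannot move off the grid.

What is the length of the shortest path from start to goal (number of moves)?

Answer: Shortest path length: 5

Derivation:
BFS from (x=2, y=2) until reaching (x=5, y=4):
  Distance 0: (x=2, y=2)
  Distance 1: (x=2, y=1), (x=1, y=2), (x=3, y=2), (x=2, y=3)
  Distance 2: (x=2, y=0), (x=1, y=1), (x=3, y=1), (x=0, y=2), (x=4, y=2), (x=1, y=3), (x=3, y=3), (x=2, y=4)
  Distance 3: (x=1, y=0), (x=3, y=0), (x=0, y=1), (x=4, y=1), (x=0, y=3), (x=4, y=3), (x=1, y=4), (x=3, y=4)
  Distance 4: (x=0, y=0), (x=5, y=1), (x=5, y=3), (x=0, y=4), (x=4, y=4)
  Distance 5: (x=5, y=0), (x=6, y=1), (x=6, y=3), (x=5, y=4)  <- goal reached here
One shortest path (5 moves): (x=2, y=2) -> (x=3, y=2) -> (x=4, y=2) -> (x=4, y=3) -> (x=5, y=3) -> (x=5, y=4)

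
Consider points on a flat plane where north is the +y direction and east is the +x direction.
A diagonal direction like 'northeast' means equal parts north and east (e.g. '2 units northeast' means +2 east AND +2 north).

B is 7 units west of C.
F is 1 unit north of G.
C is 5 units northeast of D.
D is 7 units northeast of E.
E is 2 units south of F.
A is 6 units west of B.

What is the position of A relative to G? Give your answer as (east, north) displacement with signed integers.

Place G at the origin (east=0, north=0).
  F is 1 unit north of G: delta (east=+0, north=+1); F at (east=0, north=1).
  E is 2 units south of F: delta (east=+0, north=-2); E at (east=0, north=-1).
  D is 7 units northeast of E: delta (east=+7, north=+7); D at (east=7, north=6).
  C is 5 units northeast of D: delta (east=+5, north=+5); C at (east=12, north=11).
  B is 7 units west of C: delta (east=-7, north=+0); B at (east=5, north=11).
  A is 6 units west of B: delta (east=-6, north=+0); A at (east=-1, north=11).
Therefore A relative to G: (east=-1, north=11).

Answer: A is at (east=-1, north=11) relative to G.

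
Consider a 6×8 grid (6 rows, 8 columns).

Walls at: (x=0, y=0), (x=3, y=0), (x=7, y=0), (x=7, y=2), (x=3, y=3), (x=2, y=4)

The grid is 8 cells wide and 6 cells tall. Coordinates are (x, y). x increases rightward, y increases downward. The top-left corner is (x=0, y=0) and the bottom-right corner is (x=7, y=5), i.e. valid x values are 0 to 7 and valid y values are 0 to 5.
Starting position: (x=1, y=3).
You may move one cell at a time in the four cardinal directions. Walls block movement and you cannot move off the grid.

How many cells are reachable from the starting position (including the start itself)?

Answer: Reachable cells: 42

Derivation:
BFS flood-fill from (x=1, y=3):
  Distance 0: (x=1, y=3)
  Distance 1: (x=1, y=2), (x=0, y=3), (x=2, y=3), (x=1, y=4)
  Distance 2: (x=1, y=1), (x=0, y=2), (x=2, y=2), (x=0, y=4), (x=1, y=5)
  Distance 3: (x=1, y=0), (x=0, y=1), (x=2, y=1), (x=3, y=2), (x=0, y=5), (x=2, y=5)
  Distance 4: (x=2, y=0), (x=3, y=1), (x=4, y=2), (x=3, y=5)
  Distance 5: (x=4, y=1), (x=5, y=2), (x=4, y=3), (x=3, y=4), (x=4, y=5)
  Distance 6: (x=4, y=0), (x=5, y=1), (x=6, y=2), (x=5, y=3), (x=4, y=4), (x=5, y=5)
  Distance 7: (x=5, y=0), (x=6, y=1), (x=6, y=3), (x=5, y=4), (x=6, y=5)
  Distance 8: (x=6, y=0), (x=7, y=1), (x=7, y=3), (x=6, y=4), (x=7, y=5)
  Distance 9: (x=7, y=4)
Total reachable: 42 (grid has 42 open cells total)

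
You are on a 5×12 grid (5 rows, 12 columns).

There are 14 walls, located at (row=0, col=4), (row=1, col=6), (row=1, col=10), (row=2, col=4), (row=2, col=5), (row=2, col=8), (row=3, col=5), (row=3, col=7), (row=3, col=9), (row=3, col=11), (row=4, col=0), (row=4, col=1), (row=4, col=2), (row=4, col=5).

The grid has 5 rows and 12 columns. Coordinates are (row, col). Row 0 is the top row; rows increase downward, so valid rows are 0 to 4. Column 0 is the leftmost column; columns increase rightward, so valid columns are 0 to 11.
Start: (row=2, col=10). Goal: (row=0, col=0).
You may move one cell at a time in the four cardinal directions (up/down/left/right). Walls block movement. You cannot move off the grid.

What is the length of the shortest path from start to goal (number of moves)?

Answer: Shortest path length: 14

Derivation:
BFS from (row=2, col=10) until reaching (row=0, col=0):
  Distance 0: (row=2, col=10)
  Distance 1: (row=2, col=9), (row=2, col=11), (row=3, col=10)
  Distance 2: (row=1, col=9), (row=1, col=11), (row=4, col=10)
  Distance 3: (row=0, col=9), (row=0, col=11), (row=1, col=8), (row=4, col=9), (row=4, col=11)
  Distance 4: (row=0, col=8), (row=0, col=10), (row=1, col=7), (row=4, col=8)
  Distance 5: (row=0, col=7), (row=2, col=7), (row=3, col=8), (row=4, col=7)
  Distance 6: (row=0, col=6), (row=2, col=6), (row=4, col=6)
  Distance 7: (row=0, col=5), (row=3, col=6)
  Distance 8: (row=1, col=5)
  Distance 9: (row=1, col=4)
  Distance 10: (row=1, col=3)
  Distance 11: (row=0, col=3), (row=1, col=2), (row=2, col=3)
  Distance 12: (row=0, col=2), (row=1, col=1), (row=2, col=2), (row=3, col=3)
  Distance 13: (row=0, col=1), (row=1, col=0), (row=2, col=1), (row=3, col=2), (row=3, col=4), (row=4, col=3)
  Distance 14: (row=0, col=0), (row=2, col=0), (row=3, col=1), (row=4, col=4)  <- goal reached here
One shortest path (14 moves): (row=2, col=10) -> (row=2, col=9) -> (row=1, col=9) -> (row=1, col=8) -> (row=1, col=7) -> (row=0, col=7) -> (row=0, col=6) -> (row=0, col=5) -> (row=1, col=5) -> (row=1, col=4) -> (row=1, col=3) -> (row=1, col=2) -> (row=1, col=1) -> (row=1, col=0) -> (row=0, col=0)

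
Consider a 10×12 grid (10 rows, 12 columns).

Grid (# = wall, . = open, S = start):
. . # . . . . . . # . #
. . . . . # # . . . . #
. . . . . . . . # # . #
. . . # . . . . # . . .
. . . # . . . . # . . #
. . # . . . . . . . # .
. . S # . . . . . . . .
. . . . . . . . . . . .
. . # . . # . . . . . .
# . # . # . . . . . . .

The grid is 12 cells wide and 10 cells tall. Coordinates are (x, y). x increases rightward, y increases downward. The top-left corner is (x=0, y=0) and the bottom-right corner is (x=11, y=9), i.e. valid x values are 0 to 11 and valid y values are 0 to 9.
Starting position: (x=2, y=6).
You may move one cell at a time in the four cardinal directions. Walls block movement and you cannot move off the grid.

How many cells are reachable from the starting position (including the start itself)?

Answer: Reachable cells: 98

Derivation:
BFS flood-fill from (x=2, y=6):
  Distance 0: (x=2, y=6)
  Distance 1: (x=1, y=6), (x=2, y=7)
  Distance 2: (x=1, y=5), (x=0, y=6), (x=1, y=7), (x=3, y=7)
  Distance 3: (x=1, y=4), (x=0, y=5), (x=0, y=7), (x=4, y=7), (x=1, y=8), (x=3, y=8)
  Distance 4: (x=1, y=3), (x=0, y=4), (x=2, y=4), (x=4, y=6), (x=5, y=7), (x=0, y=8), (x=4, y=8), (x=1, y=9), (x=3, y=9)
  Distance 5: (x=1, y=2), (x=0, y=3), (x=2, y=3), (x=4, y=5), (x=5, y=6), (x=6, y=7)
  Distance 6: (x=1, y=1), (x=0, y=2), (x=2, y=2), (x=4, y=4), (x=3, y=5), (x=5, y=5), (x=6, y=6), (x=7, y=7), (x=6, y=8)
  Distance 7: (x=1, y=0), (x=0, y=1), (x=2, y=1), (x=3, y=2), (x=4, y=3), (x=5, y=4), (x=6, y=5), (x=7, y=6), (x=8, y=7), (x=7, y=8), (x=6, y=9)
  Distance 8: (x=0, y=0), (x=3, y=1), (x=4, y=2), (x=5, y=3), (x=6, y=4), (x=7, y=5), (x=8, y=6), (x=9, y=7), (x=8, y=8), (x=5, y=9), (x=7, y=9)
  Distance 9: (x=3, y=0), (x=4, y=1), (x=5, y=2), (x=6, y=3), (x=7, y=4), (x=8, y=5), (x=9, y=6), (x=10, y=7), (x=9, y=8), (x=8, y=9)
  Distance 10: (x=4, y=0), (x=6, y=2), (x=7, y=3), (x=9, y=5), (x=10, y=6), (x=11, y=7), (x=10, y=8), (x=9, y=9)
  Distance 11: (x=5, y=0), (x=7, y=2), (x=9, y=4), (x=11, y=6), (x=11, y=8), (x=10, y=9)
  Distance 12: (x=6, y=0), (x=7, y=1), (x=9, y=3), (x=10, y=4), (x=11, y=5), (x=11, y=9)
  Distance 13: (x=7, y=0), (x=8, y=1), (x=10, y=3)
  Distance 14: (x=8, y=0), (x=9, y=1), (x=10, y=2), (x=11, y=3)
  Distance 15: (x=10, y=1)
  Distance 16: (x=10, y=0)
Total reachable: 98 (grid has 98 open cells total)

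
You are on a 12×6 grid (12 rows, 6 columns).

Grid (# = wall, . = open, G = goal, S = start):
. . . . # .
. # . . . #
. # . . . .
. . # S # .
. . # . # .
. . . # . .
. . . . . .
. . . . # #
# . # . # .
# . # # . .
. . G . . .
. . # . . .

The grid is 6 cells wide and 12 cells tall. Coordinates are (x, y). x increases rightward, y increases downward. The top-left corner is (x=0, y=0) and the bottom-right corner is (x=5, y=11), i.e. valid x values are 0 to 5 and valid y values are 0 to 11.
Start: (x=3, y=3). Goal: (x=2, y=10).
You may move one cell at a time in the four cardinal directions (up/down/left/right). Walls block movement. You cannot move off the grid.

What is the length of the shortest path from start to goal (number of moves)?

Answer: Shortest path length: 16

Derivation:
BFS from (x=3, y=3) until reaching (x=2, y=10):
  Distance 0: (x=3, y=3)
  Distance 1: (x=3, y=2), (x=3, y=4)
  Distance 2: (x=3, y=1), (x=2, y=2), (x=4, y=2)
  Distance 3: (x=3, y=0), (x=2, y=1), (x=4, y=1), (x=5, y=2)
  Distance 4: (x=2, y=0), (x=5, y=3)
  Distance 5: (x=1, y=0), (x=5, y=4)
  Distance 6: (x=0, y=0), (x=5, y=5)
  Distance 7: (x=0, y=1), (x=4, y=5), (x=5, y=6)
  Distance 8: (x=0, y=2), (x=4, y=6)
  Distance 9: (x=0, y=3), (x=3, y=6)
  Distance 10: (x=1, y=3), (x=0, y=4), (x=2, y=6), (x=3, y=7)
  Distance 11: (x=1, y=4), (x=0, y=5), (x=2, y=5), (x=1, y=6), (x=2, y=7), (x=3, y=8)
  Distance 12: (x=1, y=5), (x=0, y=6), (x=1, y=7)
  Distance 13: (x=0, y=7), (x=1, y=8)
  Distance 14: (x=1, y=9)
  Distance 15: (x=1, y=10)
  Distance 16: (x=0, y=10), (x=2, y=10), (x=1, y=11)  <- goal reached here
One shortest path (16 moves): (x=3, y=3) -> (x=3, y=2) -> (x=4, y=2) -> (x=5, y=2) -> (x=5, y=3) -> (x=5, y=4) -> (x=5, y=5) -> (x=4, y=5) -> (x=4, y=6) -> (x=3, y=6) -> (x=2, y=6) -> (x=1, y=6) -> (x=1, y=7) -> (x=1, y=8) -> (x=1, y=9) -> (x=1, y=10) -> (x=2, y=10)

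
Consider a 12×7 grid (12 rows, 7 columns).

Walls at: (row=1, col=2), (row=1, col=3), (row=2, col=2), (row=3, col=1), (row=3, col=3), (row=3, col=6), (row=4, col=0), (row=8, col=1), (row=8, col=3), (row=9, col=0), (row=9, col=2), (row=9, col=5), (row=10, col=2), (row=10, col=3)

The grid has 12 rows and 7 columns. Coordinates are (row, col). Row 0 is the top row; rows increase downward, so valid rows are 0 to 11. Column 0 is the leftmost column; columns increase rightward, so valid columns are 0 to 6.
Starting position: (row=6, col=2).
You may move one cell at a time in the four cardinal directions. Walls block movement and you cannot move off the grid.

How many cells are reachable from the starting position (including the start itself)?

BFS flood-fill from (row=6, col=2):
  Distance 0: (row=6, col=2)
  Distance 1: (row=5, col=2), (row=6, col=1), (row=6, col=3), (row=7, col=2)
  Distance 2: (row=4, col=2), (row=5, col=1), (row=5, col=3), (row=6, col=0), (row=6, col=4), (row=7, col=1), (row=7, col=3), (row=8, col=2)
  Distance 3: (row=3, col=2), (row=4, col=1), (row=4, col=3), (row=5, col=0), (row=5, col=4), (row=6, col=5), (row=7, col=0), (row=7, col=4)
  Distance 4: (row=4, col=4), (row=5, col=5), (row=6, col=6), (row=7, col=5), (row=8, col=0), (row=8, col=4)
  Distance 5: (row=3, col=4), (row=4, col=5), (row=5, col=6), (row=7, col=6), (row=8, col=5), (row=9, col=4)
  Distance 6: (row=2, col=4), (row=3, col=5), (row=4, col=6), (row=8, col=6), (row=9, col=3), (row=10, col=4)
  Distance 7: (row=1, col=4), (row=2, col=3), (row=2, col=5), (row=9, col=6), (row=10, col=5), (row=11, col=4)
  Distance 8: (row=0, col=4), (row=1, col=5), (row=2, col=6), (row=10, col=6), (row=11, col=3), (row=11, col=5)
  Distance 9: (row=0, col=3), (row=0, col=5), (row=1, col=6), (row=11, col=2), (row=11, col=6)
  Distance 10: (row=0, col=2), (row=0, col=6), (row=11, col=1)
  Distance 11: (row=0, col=1), (row=10, col=1), (row=11, col=0)
  Distance 12: (row=0, col=0), (row=1, col=1), (row=9, col=1), (row=10, col=0)
  Distance 13: (row=1, col=0), (row=2, col=1)
  Distance 14: (row=2, col=0)
  Distance 15: (row=3, col=0)
Total reachable: 70 (grid has 70 open cells total)

Answer: Reachable cells: 70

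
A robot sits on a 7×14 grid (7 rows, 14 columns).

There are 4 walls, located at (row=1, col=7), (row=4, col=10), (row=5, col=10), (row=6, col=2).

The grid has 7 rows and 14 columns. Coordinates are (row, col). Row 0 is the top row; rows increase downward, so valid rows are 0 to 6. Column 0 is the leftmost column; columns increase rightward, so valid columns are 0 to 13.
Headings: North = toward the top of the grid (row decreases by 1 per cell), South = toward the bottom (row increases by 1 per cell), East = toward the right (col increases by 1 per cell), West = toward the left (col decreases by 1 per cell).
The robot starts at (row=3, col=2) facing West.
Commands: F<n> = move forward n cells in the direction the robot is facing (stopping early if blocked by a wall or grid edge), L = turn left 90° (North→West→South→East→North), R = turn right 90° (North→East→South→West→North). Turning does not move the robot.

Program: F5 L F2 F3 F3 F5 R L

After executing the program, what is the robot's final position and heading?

Start: (row=3, col=2), facing West
  F5: move forward 2/5 (blocked), now at (row=3, col=0)
  L: turn left, now facing South
  F2: move forward 2, now at (row=5, col=0)
  F3: move forward 1/3 (blocked), now at (row=6, col=0)
  F3: move forward 0/3 (blocked), now at (row=6, col=0)
  F5: move forward 0/5 (blocked), now at (row=6, col=0)
  R: turn right, now facing West
  L: turn left, now facing South
Final: (row=6, col=0), facing South

Answer: Final position: (row=6, col=0), facing South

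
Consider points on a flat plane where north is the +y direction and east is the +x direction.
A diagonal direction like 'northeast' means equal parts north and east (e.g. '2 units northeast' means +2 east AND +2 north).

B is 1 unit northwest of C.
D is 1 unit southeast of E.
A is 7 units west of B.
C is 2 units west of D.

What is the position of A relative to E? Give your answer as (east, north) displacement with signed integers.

Answer: A is at (east=-9, north=0) relative to E.

Derivation:
Place E at the origin (east=0, north=0).
  D is 1 unit southeast of E: delta (east=+1, north=-1); D at (east=1, north=-1).
  C is 2 units west of D: delta (east=-2, north=+0); C at (east=-1, north=-1).
  B is 1 unit northwest of C: delta (east=-1, north=+1); B at (east=-2, north=0).
  A is 7 units west of B: delta (east=-7, north=+0); A at (east=-9, north=0).
Therefore A relative to E: (east=-9, north=0).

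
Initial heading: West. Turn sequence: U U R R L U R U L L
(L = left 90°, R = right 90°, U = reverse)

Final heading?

Answer: Final heading: West

Derivation:
Start: West
  U (U-turn (180°)) -> East
  U (U-turn (180°)) -> West
  R (right (90° clockwise)) -> North
  R (right (90° clockwise)) -> East
  L (left (90° counter-clockwise)) -> North
  U (U-turn (180°)) -> South
  R (right (90° clockwise)) -> West
  U (U-turn (180°)) -> East
  L (left (90° counter-clockwise)) -> North
  L (left (90° counter-clockwise)) -> West
Final: West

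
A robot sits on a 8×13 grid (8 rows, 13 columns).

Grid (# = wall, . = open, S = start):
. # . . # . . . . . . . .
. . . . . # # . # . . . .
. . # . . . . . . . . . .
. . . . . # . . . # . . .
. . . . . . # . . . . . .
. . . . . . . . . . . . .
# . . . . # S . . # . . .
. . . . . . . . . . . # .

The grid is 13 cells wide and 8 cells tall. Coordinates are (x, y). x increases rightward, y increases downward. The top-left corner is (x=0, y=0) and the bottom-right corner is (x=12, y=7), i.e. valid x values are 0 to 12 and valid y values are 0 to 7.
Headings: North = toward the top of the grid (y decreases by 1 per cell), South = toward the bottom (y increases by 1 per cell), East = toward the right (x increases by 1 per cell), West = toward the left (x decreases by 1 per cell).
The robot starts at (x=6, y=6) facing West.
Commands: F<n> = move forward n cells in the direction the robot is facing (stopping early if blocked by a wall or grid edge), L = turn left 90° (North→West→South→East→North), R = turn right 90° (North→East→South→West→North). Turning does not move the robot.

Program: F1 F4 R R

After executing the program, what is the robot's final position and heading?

Start: (x=6, y=6), facing West
  F1: move forward 0/1 (blocked), now at (x=6, y=6)
  F4: move forward 0/4 (blocked), now at (x=6, y=6)
  R: turn right, now facing North
  R: turn right, now facing East
Final: (x=6, y=6), facing East

Answer: Final position: (x=6, y=6), facing East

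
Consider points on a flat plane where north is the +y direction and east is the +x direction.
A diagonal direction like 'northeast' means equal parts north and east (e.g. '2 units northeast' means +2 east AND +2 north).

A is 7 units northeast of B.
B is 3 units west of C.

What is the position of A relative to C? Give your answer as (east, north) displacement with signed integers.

Answer: A is at (east=4, north=7) relative to C.

Derivation:
Place C at the origin (east=0, north=0).
  B is 3 units west of C: delta (east=-3, north=+0); B at (east=-3, north=0).
  A is 7 units northeast of B: delta (east=+7, north=+7); A at (east=4, north=7).
Therefore A relative to C: (east=4, north=7).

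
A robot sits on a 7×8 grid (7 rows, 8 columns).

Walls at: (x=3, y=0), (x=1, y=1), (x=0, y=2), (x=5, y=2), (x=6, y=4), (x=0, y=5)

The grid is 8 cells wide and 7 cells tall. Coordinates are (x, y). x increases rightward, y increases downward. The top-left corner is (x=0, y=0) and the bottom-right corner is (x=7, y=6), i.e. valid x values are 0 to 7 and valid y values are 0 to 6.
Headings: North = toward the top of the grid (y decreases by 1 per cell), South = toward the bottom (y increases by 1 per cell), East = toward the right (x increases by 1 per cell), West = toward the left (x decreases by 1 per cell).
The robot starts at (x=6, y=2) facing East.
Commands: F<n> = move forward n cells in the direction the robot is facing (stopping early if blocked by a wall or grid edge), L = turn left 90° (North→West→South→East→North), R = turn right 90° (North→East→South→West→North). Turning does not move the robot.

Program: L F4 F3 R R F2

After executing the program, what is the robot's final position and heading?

Answer: Final position: (x=6, y=2), facing South

Derivation:
Start: (x=6, y=2), facing East
  L: turn left, now facing North
  F4: move forward 2/4 (blocked), now at (x=6, y=0)
  F3: move forward 0/3 (blocked), now at (x=6, y=0)
  R: turn right, now facing East
  R: turn right, now facing South
  F2: move forward 2, now at (x=6, y=2)
Final: (x=6, y=2), facing South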